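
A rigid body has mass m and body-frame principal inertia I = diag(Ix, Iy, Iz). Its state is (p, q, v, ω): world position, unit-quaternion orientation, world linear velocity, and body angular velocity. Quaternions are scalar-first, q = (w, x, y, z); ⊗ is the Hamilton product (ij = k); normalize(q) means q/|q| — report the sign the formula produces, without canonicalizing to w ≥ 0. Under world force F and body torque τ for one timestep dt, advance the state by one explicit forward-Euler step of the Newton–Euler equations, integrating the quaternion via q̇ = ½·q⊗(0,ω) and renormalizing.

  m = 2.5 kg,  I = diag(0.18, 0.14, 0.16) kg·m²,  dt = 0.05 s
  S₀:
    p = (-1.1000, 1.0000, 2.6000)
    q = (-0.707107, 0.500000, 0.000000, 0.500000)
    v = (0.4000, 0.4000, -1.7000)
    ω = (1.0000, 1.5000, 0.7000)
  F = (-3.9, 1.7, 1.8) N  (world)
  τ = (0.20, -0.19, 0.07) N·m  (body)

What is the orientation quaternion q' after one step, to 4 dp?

q' = (-0.7275, 0.4630, -0.0227, 0.5058)

Hamilton product q⊗(0,ω) = (-0.8500000, -1.4571070, -0.9106605, 0.2550251)
q + ½dt·q⊗(0,ω), renormalized = (-0.7275, 0.4630, -0.0227, 0.5058)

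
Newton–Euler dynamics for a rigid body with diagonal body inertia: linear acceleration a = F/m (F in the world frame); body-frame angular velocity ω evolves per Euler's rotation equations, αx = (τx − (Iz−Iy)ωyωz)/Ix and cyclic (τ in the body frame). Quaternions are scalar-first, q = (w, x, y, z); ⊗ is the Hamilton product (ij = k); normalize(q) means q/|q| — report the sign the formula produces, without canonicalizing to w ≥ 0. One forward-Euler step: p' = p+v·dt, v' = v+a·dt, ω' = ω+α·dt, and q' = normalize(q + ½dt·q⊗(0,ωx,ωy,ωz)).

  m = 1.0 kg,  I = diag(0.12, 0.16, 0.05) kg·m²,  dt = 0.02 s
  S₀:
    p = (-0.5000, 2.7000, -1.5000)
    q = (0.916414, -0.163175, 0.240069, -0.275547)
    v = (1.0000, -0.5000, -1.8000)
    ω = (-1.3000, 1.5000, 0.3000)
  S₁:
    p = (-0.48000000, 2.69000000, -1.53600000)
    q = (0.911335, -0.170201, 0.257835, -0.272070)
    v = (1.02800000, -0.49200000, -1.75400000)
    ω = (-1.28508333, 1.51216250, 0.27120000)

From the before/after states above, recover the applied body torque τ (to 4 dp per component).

τ = (0.0400, 0.0700, -0.1500)

ω₁ − ω₀ = (0.01491667, 0.01216250, -0.02880000)
gyro term ω₀×Iω₀ = (-0.0495, -0.0273, -0.0780)
I·α + gyro = (0.0400, 0.0700, -0.1500)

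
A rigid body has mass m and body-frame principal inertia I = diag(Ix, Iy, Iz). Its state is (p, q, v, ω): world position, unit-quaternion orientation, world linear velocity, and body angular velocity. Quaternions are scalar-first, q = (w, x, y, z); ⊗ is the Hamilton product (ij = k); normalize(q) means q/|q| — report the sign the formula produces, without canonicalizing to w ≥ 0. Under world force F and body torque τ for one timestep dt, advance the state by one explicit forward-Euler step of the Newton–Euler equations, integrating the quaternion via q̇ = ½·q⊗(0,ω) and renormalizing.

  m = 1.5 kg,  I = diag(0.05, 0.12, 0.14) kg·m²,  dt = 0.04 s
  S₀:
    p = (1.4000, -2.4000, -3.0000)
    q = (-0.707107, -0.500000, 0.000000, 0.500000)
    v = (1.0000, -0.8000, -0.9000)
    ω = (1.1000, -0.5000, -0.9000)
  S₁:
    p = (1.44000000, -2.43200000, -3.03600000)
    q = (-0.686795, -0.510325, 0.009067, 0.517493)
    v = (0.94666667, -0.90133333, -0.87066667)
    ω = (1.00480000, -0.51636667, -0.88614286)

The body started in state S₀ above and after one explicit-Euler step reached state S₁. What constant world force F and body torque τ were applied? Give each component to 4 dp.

F = (-2.0000, -3.8000, 1.1000)
τ = (-0.1100, 0.0400, 0.0100)

v₁ − v₀ = (-0.05333333, -0.10133333, 0.02933333)
m·(v₁−v₀)/dt = (-2.0000, -3.8000, 1.1000)
rate change Δω = (-0.09520000, -0.01636667, 0.01385714)
gyro term ω₀×Iω₀ = (0.0090, 0.0891, -0.0385)
I·α + gyro = (-0.1100, 0.0400, 0.0100)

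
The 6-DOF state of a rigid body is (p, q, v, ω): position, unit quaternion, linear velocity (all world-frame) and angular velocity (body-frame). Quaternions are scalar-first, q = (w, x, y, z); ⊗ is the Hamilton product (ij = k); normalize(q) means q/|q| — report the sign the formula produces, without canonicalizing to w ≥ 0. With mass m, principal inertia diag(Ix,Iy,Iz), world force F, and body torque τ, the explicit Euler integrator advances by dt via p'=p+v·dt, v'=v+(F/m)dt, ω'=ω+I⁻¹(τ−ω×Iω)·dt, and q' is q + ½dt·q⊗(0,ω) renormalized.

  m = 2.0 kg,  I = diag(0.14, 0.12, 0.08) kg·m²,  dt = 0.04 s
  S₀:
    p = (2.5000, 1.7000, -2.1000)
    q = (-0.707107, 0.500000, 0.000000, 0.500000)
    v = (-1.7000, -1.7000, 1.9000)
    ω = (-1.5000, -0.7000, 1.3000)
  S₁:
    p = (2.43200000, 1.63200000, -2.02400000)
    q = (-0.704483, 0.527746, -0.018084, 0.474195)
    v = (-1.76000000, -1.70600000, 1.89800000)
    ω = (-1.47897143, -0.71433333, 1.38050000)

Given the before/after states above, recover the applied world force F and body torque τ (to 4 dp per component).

ω₁ − ω₀ = (0.02102857, -0.01433333, 0.08050000)
applied torque τ = (0.1100, -0.1600, 0.1400)
v₁ − v₀ = (-0.06000000, -0.00600000, -0.00200000)
m·(v₁−v₀)/dt = (-3.0000, -0.3000, -0.1000)

F = (-3.0000, -0.3000, -0.1000)
τ = (0.1100, -0.1600, 0.1400)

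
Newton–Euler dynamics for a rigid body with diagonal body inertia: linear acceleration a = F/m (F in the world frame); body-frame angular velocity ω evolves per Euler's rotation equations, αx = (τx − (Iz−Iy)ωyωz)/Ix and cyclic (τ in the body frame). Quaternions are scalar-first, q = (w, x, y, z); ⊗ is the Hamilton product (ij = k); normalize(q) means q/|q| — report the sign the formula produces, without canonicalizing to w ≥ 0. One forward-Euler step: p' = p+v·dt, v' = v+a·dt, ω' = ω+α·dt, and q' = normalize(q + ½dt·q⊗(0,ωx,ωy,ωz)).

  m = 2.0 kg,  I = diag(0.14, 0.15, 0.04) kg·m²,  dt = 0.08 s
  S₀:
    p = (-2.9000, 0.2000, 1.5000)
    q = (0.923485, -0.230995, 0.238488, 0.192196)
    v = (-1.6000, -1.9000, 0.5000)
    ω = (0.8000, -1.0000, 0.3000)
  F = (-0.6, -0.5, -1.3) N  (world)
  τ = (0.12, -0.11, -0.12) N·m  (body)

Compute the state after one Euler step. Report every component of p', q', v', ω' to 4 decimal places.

p' = (-3.0280, 0.0480, 1.5400)
q' = (0.9368, -0.1906, 0.2102, 0.2046)
v' = (-1.6240, -1.9200, 0.4480)
ω' = (0.8497, -1.0715, 0.0760)

gyro term ω×Iω = (0.0330, 0.0240, -0.0080)
(τ − ω×Iω)/I = (0.6214, -0.8933, -2.8000)
ω + α·dt = (0.8497, -1.0715, 0.0760)
q⊗(0,ω) = (0.3656252, 1.0025304, -0.7004297, 0.3172501)
q + ½dt·q⊗(0,ω), renormalized = (0.9368, -0.1906, 0.2102, 0.2046)
a = (-0.3000, -0.2500, -0.6500)
p' = p + v·dt = (-3.0280, 0.0480, 1.5400)
new velocity v' = (-1.6240, -1.9200, 0.4480)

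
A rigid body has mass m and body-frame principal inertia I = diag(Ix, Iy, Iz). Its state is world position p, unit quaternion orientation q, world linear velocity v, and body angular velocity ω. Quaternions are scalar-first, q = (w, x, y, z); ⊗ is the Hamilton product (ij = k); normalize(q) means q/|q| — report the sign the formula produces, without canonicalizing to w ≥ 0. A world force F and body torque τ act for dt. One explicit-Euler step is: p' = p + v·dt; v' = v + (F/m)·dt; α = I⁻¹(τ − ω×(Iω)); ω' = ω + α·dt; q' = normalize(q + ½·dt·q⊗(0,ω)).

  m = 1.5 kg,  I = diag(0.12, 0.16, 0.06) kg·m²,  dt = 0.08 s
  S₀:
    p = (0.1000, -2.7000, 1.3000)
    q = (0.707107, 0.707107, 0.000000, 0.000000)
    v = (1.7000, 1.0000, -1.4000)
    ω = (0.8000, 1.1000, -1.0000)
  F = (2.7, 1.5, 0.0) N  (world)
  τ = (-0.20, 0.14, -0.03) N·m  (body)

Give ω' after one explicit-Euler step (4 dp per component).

(τ − ω×Iω)/I = (-2.5833, 1.1750, -1.0867)
new body rate ω' = (0.5933, 1.1940, -1.0869)

ω' = (0.5933, 1.1940, -1.0869)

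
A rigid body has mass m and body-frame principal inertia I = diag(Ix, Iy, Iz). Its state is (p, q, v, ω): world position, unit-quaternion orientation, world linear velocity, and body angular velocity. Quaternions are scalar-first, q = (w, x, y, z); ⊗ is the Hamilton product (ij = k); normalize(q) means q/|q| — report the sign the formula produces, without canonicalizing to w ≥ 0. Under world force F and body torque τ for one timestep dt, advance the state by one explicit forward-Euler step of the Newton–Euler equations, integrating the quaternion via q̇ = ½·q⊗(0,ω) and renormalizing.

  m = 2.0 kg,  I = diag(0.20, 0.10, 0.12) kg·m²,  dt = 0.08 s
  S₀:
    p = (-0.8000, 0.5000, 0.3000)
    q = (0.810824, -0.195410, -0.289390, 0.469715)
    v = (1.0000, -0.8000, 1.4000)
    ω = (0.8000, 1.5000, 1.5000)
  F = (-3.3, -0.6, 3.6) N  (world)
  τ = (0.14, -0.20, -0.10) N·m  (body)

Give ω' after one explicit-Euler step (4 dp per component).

ω' = (0.8380, 1.2632, 1.5133)

angular accel α = (0.4750, -2.9600, 0.1667)
new body rate ω' = (0.8380, 1.2632, 1.5133)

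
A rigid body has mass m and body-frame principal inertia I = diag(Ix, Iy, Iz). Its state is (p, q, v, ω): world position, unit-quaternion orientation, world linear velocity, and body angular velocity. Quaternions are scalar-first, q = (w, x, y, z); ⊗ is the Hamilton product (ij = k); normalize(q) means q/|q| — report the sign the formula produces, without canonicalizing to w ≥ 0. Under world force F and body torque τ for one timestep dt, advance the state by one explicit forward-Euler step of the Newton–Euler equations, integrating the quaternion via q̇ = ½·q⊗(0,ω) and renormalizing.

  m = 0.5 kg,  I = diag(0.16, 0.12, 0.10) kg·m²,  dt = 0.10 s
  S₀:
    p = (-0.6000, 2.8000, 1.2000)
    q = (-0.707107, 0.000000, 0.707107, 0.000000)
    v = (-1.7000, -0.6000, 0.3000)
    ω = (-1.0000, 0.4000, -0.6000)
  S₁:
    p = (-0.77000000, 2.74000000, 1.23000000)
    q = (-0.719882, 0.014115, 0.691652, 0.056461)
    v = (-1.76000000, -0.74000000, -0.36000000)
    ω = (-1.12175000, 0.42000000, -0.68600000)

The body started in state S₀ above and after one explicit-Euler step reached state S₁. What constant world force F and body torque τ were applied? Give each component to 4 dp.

ω₁ − ω₀ = (-0.12175000, 0.02000000, -0.08600000)
ω₀×(Iω₀) = (0.0048, 0.0360, 0.0160)
applied torque τ = (-0.1900, 0.0600, -0.0700)
velocity change Δv = (-0.06000000, -0.14000000, -0.66000000)
m·(v₁−v₀)/dt = (-0.3000, -0.7000, -3.3000)

F = (-0.3000, -0.7000, -3.3000)
τ = (-0.1900, 0.0600, -0.0700)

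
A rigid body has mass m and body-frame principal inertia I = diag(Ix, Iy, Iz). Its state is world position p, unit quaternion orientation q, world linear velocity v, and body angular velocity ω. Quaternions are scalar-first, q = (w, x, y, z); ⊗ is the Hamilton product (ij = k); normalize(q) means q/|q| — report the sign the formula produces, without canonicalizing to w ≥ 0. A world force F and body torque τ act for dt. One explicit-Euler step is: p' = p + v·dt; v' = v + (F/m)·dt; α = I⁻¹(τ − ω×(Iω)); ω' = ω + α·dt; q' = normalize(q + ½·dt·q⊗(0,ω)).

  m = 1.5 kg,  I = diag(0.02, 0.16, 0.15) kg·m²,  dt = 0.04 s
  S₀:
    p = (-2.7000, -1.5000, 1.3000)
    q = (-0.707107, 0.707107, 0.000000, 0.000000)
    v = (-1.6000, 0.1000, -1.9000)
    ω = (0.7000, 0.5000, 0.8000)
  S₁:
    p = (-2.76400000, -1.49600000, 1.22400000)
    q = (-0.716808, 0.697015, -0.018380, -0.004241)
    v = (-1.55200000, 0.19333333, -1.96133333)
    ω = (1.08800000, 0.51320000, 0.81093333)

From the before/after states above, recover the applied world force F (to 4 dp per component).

F = (1.8000, 3.5000, -2.3000)

velocity change Δv = (0.04800000, 0.09333333, -0.06133333)
m·(v₁−v₀)/dt = (1.8000, 3.5000, -2.3000)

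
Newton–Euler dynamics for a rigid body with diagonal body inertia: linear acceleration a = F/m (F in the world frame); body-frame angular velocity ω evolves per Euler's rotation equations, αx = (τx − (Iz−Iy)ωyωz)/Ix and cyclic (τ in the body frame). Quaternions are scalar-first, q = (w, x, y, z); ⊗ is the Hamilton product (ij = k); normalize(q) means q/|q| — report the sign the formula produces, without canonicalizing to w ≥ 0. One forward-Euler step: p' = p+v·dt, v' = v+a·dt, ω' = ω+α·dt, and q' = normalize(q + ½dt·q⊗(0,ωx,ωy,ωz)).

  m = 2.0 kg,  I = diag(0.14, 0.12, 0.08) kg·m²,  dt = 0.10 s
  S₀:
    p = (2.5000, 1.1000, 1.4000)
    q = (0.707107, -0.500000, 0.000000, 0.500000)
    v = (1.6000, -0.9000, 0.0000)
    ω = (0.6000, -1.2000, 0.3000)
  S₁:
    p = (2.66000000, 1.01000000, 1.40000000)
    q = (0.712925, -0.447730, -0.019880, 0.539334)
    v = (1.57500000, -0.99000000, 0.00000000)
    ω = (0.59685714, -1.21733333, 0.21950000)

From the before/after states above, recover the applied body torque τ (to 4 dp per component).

τ = (0.0100, -0.0100, -0.0500)

rate change Δω = (-0.00314286, -0.01733333, -0.08050000)
gyro term ω₀×Iω₀ = (0.0144, 0.0108, 0.0144)
τ = I·(Δω/dt) + ω₀×(Iω₀) = (0.0100, -0.0100, -0.0500)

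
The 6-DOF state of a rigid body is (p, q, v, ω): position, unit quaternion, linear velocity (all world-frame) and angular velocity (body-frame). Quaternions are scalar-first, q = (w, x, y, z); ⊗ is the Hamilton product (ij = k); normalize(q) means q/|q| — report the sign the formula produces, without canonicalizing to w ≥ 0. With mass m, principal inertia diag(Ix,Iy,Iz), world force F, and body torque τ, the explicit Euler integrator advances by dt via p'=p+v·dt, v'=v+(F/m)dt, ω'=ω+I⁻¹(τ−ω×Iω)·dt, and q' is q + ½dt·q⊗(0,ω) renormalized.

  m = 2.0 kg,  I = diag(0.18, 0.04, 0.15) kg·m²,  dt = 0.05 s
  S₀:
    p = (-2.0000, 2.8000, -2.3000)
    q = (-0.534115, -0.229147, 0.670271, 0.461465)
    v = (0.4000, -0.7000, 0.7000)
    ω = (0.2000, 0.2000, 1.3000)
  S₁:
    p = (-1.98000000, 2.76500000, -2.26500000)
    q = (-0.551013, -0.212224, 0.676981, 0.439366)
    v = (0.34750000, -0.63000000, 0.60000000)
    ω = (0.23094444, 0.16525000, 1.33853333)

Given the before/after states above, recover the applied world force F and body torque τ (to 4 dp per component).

rate change Δω = (0.03094444, -0.03475000, 0.03853333)
applied torque τ = (0.1400, -0.0200, 0.1100)
Δv = v₁−v₀ = (-0.05250000, 0.07000000, -0.10000000)
applied force F = (-2.1000, 2.8000, -4.0000)

F = (-2.1000, 2.8000, -4.0000)
τ = (0.1400, -0.0200, 0.1100)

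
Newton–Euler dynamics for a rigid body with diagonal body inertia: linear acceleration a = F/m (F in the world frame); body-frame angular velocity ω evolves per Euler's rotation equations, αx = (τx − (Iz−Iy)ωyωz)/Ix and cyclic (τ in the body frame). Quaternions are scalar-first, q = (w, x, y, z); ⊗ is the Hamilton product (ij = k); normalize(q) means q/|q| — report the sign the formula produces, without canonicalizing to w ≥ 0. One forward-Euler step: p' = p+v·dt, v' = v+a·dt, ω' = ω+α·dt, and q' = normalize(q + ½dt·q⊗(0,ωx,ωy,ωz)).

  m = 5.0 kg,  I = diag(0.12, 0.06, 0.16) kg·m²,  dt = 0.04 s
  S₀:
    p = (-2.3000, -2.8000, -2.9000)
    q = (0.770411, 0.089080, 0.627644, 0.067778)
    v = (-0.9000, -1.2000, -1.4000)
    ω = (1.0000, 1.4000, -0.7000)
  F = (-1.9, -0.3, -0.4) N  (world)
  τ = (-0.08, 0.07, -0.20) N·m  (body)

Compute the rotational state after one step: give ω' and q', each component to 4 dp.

angular accel α = (0.1500, 0.7000, -0.7250)
ω + α·dt = (1.0060, 1.4280, -0.7290)
q⊗(0,ω) = (-0.9203370, 0.2361710, 1.2087094, -1.0422197)
q' = normalize(q + ½dt·q⊗(0,ω)) = (0.7515, 0.0937, 0.6514, 0.0469)

ω' = (1.0060, 1.4280, -0.7290)
q' = (0.7515, 0.0937, 0.6514, 0.0469)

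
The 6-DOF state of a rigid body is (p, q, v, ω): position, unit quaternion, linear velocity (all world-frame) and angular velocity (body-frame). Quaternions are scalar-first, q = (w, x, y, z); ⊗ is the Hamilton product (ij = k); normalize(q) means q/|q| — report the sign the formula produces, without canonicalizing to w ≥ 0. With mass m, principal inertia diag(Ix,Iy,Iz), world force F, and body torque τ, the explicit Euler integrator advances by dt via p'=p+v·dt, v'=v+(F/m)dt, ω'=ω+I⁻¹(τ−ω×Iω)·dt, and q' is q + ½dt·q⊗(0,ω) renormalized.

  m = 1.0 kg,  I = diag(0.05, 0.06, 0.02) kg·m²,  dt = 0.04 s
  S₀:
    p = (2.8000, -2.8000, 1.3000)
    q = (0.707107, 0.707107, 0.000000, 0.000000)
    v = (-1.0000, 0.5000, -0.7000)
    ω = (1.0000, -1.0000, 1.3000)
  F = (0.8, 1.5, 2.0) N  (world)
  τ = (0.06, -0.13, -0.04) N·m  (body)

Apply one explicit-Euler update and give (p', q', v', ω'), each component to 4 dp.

precession coupling ω×(Iω) = (0.0520, 0.0390, -0.0100)
angular accel α = (0.1600, -2.8167, -1.5000)
ω + α·dt = (1.0064, -1.1127, 1.2400)
2q̇ = q⊗(0,ω) = (-0.7071070, 0.7071070, -1.6263461, 0.2121321)
q' = normalize(q + ½dt·q⊗(0,ω)) = (0.6925, 0.7207, -0.0325, 0.0042)
p + v·dt = (2.7600, -2.7800, 1.2720)
v + (F/m)dt = (-0.9680, 0.5600, -0.6200)

p' = (2.7600, -2.7800, 1.2720)
q' = (0.6925, 0.7207, -0.0325, 0.0042)
v' = (-0.9680, 0.5600, -0.6200)
ω' = (1.0064, -1.1127, 1.2400)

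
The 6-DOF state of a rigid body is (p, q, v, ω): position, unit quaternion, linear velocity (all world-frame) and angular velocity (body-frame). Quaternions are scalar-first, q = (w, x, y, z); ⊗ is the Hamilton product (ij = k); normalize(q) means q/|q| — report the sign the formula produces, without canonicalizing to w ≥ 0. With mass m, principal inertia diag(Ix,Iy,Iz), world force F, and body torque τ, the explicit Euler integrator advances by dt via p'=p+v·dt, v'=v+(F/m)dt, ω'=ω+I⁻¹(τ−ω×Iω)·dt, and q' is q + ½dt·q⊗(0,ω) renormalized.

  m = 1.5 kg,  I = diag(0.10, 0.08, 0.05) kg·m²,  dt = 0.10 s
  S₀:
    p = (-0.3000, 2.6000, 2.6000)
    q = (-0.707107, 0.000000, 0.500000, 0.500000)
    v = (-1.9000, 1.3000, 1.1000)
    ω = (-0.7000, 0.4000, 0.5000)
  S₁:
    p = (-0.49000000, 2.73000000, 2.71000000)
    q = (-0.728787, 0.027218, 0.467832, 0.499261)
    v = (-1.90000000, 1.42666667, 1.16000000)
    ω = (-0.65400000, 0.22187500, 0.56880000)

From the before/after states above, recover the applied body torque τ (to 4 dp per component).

rate change Δω = (0.04600000, -0.17812500, 0.06880000)
gyro term ω₀×Iω₀ = (-0.0060, -0.0175, 0.0056)
applied torque τ = (0.0400, -0.1600, 0.0400)

τ = (0.0400, -0.1600, 0.0400)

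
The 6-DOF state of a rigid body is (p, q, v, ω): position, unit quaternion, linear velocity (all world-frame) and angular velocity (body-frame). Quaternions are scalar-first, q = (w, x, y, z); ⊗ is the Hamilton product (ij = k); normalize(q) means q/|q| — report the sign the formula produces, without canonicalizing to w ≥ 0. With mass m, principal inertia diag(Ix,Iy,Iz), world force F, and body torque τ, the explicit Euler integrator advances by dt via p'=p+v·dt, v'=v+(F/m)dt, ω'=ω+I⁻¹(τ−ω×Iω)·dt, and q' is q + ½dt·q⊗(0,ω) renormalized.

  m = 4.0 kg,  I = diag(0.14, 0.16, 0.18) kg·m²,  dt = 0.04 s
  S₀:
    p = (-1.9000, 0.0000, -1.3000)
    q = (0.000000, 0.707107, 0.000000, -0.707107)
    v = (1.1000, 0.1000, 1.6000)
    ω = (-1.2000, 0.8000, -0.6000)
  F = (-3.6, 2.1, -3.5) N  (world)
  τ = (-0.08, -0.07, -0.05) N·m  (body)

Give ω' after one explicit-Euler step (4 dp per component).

ω' = (-1.2201, 0.7897, -0.6068)

ω×(Iω) gyroscopic = (-0.0096, -0.0288, -0.0192)
(τ − ω×Iω)/I = (-0.5029, -0.2575, -0.1711)
new body rate ω' = (-1.2201, 0.7897, -0.6068)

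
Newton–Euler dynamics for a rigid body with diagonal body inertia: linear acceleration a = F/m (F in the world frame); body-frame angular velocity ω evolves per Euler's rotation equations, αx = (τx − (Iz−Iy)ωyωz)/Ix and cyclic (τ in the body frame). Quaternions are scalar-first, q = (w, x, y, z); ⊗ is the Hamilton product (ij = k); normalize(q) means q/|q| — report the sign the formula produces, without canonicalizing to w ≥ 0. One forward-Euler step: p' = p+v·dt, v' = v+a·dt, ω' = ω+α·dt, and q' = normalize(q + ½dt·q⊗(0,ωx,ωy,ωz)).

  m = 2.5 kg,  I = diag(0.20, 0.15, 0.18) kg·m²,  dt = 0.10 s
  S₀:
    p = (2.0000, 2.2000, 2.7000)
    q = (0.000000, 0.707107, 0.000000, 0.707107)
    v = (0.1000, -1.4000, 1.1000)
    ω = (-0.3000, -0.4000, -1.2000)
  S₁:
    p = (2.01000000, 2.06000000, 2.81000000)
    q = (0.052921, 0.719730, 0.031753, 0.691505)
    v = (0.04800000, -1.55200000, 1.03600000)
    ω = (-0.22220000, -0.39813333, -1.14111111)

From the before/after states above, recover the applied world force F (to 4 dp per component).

v₁ − v₀ = (-0.05200000, -0.15200000, -0.06400000)
F = m·Δv/dt = (-1.3000, -3.8000, -1.6000)

F = (-1.3000, -3.8000, -1.6000)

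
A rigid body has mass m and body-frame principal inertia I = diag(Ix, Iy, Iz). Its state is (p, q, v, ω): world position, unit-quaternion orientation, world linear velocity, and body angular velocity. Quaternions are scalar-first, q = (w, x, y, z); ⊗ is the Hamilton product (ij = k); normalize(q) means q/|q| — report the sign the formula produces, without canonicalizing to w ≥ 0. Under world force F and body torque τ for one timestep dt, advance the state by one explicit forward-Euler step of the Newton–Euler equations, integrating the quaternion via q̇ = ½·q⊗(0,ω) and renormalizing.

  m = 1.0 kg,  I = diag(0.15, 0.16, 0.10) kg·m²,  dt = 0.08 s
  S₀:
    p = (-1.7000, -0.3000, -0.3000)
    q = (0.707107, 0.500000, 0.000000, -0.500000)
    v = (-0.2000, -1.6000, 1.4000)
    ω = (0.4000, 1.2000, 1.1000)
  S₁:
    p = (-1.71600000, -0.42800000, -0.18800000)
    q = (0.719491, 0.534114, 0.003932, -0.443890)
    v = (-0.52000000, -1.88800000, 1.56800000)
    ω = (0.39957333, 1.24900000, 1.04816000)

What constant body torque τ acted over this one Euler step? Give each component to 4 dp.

ω₁ − ω₀ = (-0.00042667, 0.04900000, -0.05184000)
applied torque τ = (-0.0800, 0.1200, -0.0600)

τ = (-0.0800, 0.1200, -0.0600)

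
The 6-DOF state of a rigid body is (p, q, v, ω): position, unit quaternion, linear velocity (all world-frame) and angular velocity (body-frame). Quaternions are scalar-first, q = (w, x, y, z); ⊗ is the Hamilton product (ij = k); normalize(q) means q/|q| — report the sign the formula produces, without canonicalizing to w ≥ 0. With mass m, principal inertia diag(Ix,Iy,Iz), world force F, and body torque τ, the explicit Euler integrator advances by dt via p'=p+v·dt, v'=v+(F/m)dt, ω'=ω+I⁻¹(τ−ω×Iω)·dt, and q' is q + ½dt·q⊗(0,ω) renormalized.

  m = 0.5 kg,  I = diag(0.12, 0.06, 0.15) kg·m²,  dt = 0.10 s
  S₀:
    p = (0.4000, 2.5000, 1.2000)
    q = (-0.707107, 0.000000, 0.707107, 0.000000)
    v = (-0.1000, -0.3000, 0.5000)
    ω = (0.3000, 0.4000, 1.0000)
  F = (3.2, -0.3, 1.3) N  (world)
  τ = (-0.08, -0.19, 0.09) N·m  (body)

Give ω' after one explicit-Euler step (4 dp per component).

angular accel α = (-0.9667, -3.0167, 0.6480)
ω' = ω + α·dt = (0.2033, 0.0983, 1.0648)

ω' = (0.2033, 0.0983, 1.0648)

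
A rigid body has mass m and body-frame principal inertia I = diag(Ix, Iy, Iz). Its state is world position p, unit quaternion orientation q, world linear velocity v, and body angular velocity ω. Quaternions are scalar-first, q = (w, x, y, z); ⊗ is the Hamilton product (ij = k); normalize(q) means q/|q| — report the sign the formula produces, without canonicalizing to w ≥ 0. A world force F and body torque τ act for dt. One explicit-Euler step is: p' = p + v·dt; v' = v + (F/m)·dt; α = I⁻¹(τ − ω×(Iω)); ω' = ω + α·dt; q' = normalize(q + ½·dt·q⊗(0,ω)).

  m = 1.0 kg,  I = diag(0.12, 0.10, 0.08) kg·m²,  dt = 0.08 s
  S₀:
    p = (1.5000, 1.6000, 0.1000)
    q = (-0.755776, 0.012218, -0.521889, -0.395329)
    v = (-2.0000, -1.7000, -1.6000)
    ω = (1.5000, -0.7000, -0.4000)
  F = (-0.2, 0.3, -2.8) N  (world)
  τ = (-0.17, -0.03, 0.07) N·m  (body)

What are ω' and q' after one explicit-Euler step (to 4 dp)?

ω' = (1.3904, -0.7048, -0.3510)
q' = (-0.7756, -0.0358, -0.5230, -0.3515)

angular accel α = (-1.3700, -0.0600, 0.6125)
ω + α·dt = (1.3904, -0.7048, -0.3510)
q⊗(0,ω) = (-0.5417809, -1.2016387, -0.0590631, 1.0765913)
q' = normalize(q + ½dt·q⊗(0,ω)) = (-0.7756, -0.0358, -0.5230, -0.3515)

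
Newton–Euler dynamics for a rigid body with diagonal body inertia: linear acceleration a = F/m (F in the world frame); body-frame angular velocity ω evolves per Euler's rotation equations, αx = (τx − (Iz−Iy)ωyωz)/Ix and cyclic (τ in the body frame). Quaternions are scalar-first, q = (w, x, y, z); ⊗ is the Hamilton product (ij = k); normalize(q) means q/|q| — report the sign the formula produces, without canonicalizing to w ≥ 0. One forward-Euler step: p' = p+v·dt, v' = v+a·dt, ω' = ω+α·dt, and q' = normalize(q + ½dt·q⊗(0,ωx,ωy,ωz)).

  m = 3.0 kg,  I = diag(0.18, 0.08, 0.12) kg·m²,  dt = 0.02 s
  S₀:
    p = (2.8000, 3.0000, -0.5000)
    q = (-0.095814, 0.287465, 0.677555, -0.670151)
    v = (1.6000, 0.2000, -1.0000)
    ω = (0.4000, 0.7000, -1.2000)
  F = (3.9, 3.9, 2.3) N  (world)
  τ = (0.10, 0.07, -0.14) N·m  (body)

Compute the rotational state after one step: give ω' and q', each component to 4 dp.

ω' = (0.4148, 0.7247, -1.2187)
q' = (-0.1097, 0.2836, 0.6776, -0.6696)

gyro term ω×Iω = (-0.0336, -0.0288, -0.0280)
(τ − ω×Iω)/I = (0.7422, 1.2350, -0.9333)
new body rate ω' = (0.4148, 0.7247, -1.2187)
Hamilton product q⊗(0,ω) = (-1.3934557, -0.3822859, 0.0098278, 0.0451803)
q + ½dt·q⊗(0,ω), renormalized = (-0.1097, 0.2836, 0.6776, -0.6696)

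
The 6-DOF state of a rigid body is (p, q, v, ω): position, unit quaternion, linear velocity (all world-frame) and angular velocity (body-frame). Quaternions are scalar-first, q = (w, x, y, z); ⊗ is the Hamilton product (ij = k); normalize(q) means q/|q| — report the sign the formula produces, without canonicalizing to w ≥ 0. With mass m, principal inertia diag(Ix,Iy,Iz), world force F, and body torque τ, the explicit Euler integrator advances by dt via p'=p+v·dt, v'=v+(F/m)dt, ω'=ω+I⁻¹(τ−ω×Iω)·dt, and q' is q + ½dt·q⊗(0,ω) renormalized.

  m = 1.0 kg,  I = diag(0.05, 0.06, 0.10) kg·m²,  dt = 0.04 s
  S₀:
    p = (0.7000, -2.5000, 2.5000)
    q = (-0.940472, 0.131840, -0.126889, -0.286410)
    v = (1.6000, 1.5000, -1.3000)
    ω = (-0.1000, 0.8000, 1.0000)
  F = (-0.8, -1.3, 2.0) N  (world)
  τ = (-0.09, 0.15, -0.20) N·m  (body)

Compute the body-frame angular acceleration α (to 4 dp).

precession coupling ω×(Iω) = (0.0320, 0.0050, -0.0008)
α = I⁻¹(τ − ω×Iω) = (-2.4400, 2.4167, -1.9920)

α = (-2.4400, 2.4167, -1.9920)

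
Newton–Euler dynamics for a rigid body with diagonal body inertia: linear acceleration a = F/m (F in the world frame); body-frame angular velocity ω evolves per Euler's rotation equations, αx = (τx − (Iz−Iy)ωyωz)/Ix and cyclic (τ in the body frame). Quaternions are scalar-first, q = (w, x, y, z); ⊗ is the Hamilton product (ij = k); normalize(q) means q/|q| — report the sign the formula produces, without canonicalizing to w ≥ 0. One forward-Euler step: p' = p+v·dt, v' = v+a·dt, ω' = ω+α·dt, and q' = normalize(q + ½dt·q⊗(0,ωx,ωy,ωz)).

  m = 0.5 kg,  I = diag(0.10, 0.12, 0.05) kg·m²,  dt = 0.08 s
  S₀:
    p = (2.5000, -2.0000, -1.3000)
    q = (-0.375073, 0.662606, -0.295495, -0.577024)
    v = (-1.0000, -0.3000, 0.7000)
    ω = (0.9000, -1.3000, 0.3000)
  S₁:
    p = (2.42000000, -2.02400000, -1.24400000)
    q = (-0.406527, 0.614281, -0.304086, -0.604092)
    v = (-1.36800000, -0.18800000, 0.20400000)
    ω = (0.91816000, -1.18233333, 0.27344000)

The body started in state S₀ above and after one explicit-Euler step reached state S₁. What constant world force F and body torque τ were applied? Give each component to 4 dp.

velocity change Δv = (-0.36800000, 0.11200000, -0.49600000)
F = m·Δv/dt = (-2.3000, 0.7000, -3.1000)
ω₁ − ω₀ = (0.01816000, 0.11766667, -0.02656000)
precession coupling = (0.0273, 0.0135, -0.0234)
applied torque τ = (0.0500, 0.1900, -0.0400)

F = (-2.3000, 0.7000, -3.1000)
τ = (0.0500, 0.1900, -0.0400)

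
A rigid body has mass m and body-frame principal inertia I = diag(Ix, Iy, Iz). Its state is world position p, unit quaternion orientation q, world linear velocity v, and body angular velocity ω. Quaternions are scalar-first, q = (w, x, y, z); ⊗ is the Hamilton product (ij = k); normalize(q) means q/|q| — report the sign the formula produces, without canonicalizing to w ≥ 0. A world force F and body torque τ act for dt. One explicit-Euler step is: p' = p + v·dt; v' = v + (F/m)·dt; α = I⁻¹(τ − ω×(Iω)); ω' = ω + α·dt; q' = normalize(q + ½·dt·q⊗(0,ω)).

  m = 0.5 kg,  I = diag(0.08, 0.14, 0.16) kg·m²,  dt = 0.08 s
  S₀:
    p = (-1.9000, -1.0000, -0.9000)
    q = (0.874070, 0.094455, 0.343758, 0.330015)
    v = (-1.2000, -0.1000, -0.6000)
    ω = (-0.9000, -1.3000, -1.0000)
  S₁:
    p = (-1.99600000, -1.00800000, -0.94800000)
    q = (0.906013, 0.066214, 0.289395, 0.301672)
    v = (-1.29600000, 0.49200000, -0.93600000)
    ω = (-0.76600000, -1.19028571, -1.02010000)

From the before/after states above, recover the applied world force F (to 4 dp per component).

F = (-0.6000, 3.7000, -2.1000)

v₁ − v₀ = (-0.09600000, 0.59200000, -0.33600000)
F = m·Δv/dt = (-0.6000, 3.7000, -2.1000)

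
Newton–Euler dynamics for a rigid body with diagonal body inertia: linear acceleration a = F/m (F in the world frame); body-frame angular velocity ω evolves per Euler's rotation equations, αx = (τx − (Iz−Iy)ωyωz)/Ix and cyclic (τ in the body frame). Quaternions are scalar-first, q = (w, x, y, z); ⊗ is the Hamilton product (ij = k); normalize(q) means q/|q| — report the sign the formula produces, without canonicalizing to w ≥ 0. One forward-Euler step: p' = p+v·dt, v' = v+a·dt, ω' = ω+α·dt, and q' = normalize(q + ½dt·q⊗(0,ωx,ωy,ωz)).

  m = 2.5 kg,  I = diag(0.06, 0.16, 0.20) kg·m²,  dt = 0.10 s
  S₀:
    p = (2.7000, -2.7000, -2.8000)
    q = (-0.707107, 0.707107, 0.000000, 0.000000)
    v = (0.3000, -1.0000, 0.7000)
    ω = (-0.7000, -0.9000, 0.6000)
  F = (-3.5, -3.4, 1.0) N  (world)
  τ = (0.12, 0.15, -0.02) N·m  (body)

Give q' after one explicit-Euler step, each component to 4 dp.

q' = (-0.6809, 0.7303, 0.0106, -0.0529)

q⊗(0,ω) = (0.4949749, 0.4949749, 0.2121321, -1.0606605)
q' = normalize(q + ½dt·q⊗(0,ω)) = (-0.6809, 0.7303, 0.0106, -0.0529)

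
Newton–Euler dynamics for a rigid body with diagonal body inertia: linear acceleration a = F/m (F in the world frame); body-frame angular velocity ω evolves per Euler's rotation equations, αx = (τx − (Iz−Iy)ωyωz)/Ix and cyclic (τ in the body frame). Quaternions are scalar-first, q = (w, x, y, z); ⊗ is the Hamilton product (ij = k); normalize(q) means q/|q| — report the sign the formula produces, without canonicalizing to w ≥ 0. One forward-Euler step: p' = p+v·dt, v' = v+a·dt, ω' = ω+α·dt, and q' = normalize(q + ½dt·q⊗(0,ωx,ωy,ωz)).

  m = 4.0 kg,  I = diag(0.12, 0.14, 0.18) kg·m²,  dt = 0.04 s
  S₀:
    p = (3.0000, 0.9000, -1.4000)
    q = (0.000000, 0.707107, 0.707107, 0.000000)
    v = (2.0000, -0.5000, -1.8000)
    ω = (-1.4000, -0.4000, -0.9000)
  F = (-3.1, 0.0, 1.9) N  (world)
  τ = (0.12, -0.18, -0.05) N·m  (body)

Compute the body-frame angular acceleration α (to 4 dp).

precession coupling ω×(Iω) = (0.0144, -0.0756, 0.0112)
angular accel α = (0.8800, -0.7457, -0.3400)

α = (0.8800, -0.7457, -0.3400)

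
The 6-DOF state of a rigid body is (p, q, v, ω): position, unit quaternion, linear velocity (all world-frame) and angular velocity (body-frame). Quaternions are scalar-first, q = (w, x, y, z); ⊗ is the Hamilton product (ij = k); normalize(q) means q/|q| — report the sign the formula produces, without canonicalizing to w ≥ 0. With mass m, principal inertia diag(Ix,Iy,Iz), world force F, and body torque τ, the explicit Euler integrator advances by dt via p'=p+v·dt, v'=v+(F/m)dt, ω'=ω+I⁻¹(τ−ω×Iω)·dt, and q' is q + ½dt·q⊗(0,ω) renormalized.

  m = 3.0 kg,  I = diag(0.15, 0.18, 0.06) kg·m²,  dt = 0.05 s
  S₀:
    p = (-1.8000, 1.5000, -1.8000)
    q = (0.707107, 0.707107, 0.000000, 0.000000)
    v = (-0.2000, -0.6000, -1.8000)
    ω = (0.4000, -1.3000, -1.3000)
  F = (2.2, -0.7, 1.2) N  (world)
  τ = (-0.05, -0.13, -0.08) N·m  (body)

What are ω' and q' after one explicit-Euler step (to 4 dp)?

(τ − ω×Iω)/I = (1.0187, -0.4622, -1.0733)
new body rate ω' = (0.4509, -1.3231, -1.3537)
q⊗(0,ω) = (-0.2828428, 0.2828428, 0.0000000, -1.8384782)
updated quaternion q' = (0.6993, 0.7134, 0.0000, -0.0459)

ω' = (0.4509, -1.3231, -1.3537)
q' = (0.6993, 0.7134, 0.0000, -0.0459)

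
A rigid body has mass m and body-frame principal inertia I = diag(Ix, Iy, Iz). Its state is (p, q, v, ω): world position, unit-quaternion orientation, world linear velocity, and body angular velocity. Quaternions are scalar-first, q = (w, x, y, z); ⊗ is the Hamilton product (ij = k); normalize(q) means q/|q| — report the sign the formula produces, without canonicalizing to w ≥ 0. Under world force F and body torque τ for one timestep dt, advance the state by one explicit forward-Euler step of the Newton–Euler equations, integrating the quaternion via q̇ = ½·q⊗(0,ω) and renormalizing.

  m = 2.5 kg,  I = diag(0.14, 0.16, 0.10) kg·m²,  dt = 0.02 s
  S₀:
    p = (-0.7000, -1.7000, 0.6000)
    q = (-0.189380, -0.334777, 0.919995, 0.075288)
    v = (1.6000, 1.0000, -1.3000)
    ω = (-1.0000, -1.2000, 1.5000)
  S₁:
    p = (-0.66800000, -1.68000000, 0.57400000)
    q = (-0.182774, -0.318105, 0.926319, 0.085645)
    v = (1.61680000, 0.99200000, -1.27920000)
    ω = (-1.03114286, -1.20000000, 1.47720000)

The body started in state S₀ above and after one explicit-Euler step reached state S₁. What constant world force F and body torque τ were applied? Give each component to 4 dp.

F = (2.1000, -1.0000, 2.6000)
τ = (-0.1100, -0.0600, -0.0900)

Δω = ω₁−ω₀ = (-0.03114286, 0.00000000, -0.02280000)
ω₀×(Iω₀) = (0.1080, -0.0600, 0.0240)
τ = I·(Δω/dt) + ω₀×(Iω₀) = (-0.1100, -0.0600, -0.0900)
velocity change Δv = (0.01680000, -0.00800000, 0.02080000)
applied force F = (2.1000, -1.0000, 2.6000)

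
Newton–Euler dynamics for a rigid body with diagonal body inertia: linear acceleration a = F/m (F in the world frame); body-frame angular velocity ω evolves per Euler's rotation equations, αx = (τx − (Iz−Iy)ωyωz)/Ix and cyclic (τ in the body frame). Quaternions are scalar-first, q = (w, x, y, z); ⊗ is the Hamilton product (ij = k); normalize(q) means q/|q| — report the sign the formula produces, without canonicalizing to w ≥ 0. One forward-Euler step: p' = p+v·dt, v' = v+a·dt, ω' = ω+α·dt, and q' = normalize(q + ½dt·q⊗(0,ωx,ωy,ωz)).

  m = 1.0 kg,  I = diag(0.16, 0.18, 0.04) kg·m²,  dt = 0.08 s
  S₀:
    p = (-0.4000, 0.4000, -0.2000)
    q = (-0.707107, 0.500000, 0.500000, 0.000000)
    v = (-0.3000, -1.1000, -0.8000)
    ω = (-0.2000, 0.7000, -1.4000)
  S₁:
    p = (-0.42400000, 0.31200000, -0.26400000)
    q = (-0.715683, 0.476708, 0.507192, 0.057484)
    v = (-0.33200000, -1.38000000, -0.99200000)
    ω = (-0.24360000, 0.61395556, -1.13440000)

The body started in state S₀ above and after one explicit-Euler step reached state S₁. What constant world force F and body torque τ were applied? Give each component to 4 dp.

F = (-0.4000, -3.5000, -2.4000)
τ = (0.0500, -0.1600, 0.1300)

Δω = ω₁−ω₀ = (-0.04360000, -0.08604444, 0.26560000)
applied torque τ = (0.0500, -0.1600, 0.1300)
Δv = v₁−v₀ = (-0.03200000, -0.28000000, -0.19200000)
m·(v₁−v₀)/dt = (-0.4000, -3.5000, -2.4000)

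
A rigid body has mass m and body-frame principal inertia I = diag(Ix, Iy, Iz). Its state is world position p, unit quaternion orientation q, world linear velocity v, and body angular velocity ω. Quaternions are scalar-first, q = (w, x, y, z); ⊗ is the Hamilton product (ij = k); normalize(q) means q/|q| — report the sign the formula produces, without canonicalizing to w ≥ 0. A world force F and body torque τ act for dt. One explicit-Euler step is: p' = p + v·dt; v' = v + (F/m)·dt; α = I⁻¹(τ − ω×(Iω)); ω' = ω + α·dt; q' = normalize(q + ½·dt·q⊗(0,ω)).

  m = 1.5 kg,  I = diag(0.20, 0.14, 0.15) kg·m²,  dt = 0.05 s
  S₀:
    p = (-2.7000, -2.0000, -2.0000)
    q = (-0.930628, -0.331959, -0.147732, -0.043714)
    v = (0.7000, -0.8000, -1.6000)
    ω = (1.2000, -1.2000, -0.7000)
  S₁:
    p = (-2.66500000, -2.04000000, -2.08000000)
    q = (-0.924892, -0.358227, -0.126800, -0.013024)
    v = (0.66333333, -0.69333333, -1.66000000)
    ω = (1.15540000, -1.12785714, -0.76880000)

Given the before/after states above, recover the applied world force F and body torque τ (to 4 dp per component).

Δv = v₁−v₀ = (-0.03666667, 0.10666667, -0.06000000)
m·(v₁−v₀)/dt = (-1.1000, 3.2000, -1.8000)
rate change Δω = (-0.04460000, 0.07214286, -0.06880000)
gyro term ω₀×Iω₀ = (0.0084, -0.0420, 0.0864)
τ = I·(Δω/dt) + ω₀×(Iω₀) = (-0.1700, 0.1600, -0.1200)

F = (-1.1000, 3.2000, -1.8000)
τ = (-0.1700, 0.1600, -0.1200)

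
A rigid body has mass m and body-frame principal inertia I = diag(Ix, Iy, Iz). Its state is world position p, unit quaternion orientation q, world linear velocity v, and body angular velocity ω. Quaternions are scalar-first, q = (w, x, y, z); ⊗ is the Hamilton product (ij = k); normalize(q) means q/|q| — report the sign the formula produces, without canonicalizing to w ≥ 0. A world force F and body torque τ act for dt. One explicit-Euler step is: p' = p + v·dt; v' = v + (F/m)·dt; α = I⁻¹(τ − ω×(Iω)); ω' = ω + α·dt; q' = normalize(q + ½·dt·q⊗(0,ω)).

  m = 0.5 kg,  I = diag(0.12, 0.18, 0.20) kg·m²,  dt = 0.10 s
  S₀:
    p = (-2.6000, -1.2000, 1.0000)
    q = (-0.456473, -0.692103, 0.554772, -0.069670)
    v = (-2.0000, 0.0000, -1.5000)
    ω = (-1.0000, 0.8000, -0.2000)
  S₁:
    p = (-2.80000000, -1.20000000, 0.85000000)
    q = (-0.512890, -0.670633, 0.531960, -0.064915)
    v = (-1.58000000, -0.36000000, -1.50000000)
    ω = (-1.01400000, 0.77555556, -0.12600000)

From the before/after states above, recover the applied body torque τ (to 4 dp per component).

rate change Δω = (-0.01400000, -0.02444444, 0.07400000)
gyro term ω₀×Iω₀ = (-0.0032, -0.0160, -0.0480)
τ = I·(Δω/dt) + ω₀×(Iω₀) = (-0.0200, -0.0600, 0.1000)

τ = (-0.0200, -0.0600, 0.1000)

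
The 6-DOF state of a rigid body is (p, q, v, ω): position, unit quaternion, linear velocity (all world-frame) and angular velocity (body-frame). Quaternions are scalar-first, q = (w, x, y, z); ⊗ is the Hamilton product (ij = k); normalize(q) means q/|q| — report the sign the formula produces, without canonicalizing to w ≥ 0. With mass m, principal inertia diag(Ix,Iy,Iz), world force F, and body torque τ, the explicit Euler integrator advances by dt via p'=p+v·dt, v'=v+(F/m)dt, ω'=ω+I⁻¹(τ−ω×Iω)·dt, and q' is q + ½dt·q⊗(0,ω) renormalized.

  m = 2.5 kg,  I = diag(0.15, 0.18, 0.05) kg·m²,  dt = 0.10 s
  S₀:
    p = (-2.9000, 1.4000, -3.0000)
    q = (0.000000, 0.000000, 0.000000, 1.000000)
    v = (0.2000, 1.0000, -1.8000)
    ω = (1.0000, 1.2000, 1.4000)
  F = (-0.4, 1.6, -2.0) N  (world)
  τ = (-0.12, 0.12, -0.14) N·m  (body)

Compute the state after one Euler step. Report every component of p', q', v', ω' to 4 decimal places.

p' = (-2.8800, 1.5000, -3.1800)
q' = (-0.0696, -0.0597, 0.0497, 0.9945)
v' = (0.1840, 1.0640, -1.8800)
ω' = (1.0656, 1.1889, 1.0480)

p' = p + v·dt = (-2.8800, 1.5000, -3.1800)
v' = v + a·dt = (0.1840, 1.0640, -1.8800)
ω×(Iω) gyroscopic = (-0.2184, 0.1400, 0.0360)
angular accel α = (0.6560, -0.1111, -3.5200)
ω + α·dt = (1.0656, 1.1889, 1.0480)
q⊗(0,ω) = (-1.4000000, -1.2000000, 1.0000000, 0.0000000)
q + ½dt·q⊗(0,ω), renormalized = (-0.0696, -0.0597, 0.0497, 0.9945)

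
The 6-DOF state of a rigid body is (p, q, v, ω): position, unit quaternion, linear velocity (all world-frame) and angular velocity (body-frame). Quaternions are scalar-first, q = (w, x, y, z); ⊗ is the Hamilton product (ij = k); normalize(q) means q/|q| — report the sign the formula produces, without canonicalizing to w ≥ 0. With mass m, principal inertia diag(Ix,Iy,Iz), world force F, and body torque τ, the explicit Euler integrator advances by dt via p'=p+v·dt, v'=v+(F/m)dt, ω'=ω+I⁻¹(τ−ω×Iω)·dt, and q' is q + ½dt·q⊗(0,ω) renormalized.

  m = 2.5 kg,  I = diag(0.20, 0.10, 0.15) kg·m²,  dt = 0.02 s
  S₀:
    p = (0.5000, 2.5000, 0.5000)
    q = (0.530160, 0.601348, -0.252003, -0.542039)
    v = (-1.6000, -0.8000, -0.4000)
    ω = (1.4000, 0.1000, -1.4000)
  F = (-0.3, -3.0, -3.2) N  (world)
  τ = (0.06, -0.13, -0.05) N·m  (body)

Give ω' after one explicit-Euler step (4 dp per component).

ω' = (1.4067, 0.0936, -1.4048)

gyro term ω×Iω = (-0.0070, -0.0980, -0.0140)
angular accel α = (0.3350, -0.3200, -0.2400)
ω' = ω + α·dt = (1.4067, 0.0936, -1.4048)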